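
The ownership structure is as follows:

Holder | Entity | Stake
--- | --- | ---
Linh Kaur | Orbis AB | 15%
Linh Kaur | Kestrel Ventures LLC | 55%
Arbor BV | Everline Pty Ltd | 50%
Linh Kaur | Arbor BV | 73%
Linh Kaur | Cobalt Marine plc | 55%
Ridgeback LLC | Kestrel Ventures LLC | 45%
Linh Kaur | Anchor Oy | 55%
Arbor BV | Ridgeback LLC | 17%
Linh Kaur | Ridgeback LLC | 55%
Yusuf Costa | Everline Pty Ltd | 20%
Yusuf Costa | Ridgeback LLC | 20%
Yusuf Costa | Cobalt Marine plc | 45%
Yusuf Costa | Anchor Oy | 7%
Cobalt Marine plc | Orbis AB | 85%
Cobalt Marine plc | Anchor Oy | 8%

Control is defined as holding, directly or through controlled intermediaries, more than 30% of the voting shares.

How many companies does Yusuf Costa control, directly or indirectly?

Yusuf holds 45% of Cobalt, so Yusuf controls Cobalt.
Cobalt holds 85% of Orbis, so Yusuf controls Orbis.
No other company's threshold is met.
Yusuf controls 2 companies.

2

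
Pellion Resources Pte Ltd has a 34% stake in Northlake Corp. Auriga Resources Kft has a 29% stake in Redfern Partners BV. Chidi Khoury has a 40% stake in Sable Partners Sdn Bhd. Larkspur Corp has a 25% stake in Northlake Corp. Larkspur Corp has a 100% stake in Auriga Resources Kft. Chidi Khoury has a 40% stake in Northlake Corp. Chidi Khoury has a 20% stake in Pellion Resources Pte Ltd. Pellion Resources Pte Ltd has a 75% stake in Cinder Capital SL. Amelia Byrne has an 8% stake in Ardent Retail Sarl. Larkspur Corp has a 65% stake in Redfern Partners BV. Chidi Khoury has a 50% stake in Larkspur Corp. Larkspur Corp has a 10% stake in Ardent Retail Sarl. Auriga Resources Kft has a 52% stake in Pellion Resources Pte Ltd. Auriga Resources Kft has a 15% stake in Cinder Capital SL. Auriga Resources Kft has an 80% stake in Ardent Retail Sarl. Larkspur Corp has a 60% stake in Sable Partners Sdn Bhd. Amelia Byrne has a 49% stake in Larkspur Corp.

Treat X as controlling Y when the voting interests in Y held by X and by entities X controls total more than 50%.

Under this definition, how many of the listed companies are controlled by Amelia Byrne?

Amelia's largest direct stake is 49% in Larkspur, which does not meet the threshold.
Amelia controls 0 companies.

0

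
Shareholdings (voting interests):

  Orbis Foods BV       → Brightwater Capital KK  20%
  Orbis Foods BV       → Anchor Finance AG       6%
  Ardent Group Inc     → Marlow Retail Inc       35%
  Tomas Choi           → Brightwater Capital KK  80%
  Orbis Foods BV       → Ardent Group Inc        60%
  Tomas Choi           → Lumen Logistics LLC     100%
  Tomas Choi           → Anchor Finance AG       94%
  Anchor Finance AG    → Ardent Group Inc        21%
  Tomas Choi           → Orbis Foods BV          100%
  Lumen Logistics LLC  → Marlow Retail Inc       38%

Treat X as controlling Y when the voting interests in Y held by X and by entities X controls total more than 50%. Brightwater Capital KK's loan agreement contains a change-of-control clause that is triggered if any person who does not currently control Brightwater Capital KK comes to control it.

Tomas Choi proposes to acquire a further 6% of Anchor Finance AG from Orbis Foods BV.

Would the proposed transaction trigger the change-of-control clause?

The purchase adds only to Tomas's holdings (Orbis's stake shrinks), so Tomas is the only person who could newly come to control Brightwater.
Tomas holds 100% of Orbis, so Tomas controls Orbis.
Orbis and Tomas together hold 20% + 80% = 100% of Brightwater, so Tomas controls Brightwater.
So Tomas already controls Brightwater before the transaction.
After the purchase, Tomas's direct stake in Anchor rises to 94% + 6% = 100%, and Orbis's stake falls to 0%.
Tomas controlled Brightwater already, so this is not a new person acquiring control; every other person's position is unchanged or reduced.
No new person acquires control, so the clause is not triggered.

No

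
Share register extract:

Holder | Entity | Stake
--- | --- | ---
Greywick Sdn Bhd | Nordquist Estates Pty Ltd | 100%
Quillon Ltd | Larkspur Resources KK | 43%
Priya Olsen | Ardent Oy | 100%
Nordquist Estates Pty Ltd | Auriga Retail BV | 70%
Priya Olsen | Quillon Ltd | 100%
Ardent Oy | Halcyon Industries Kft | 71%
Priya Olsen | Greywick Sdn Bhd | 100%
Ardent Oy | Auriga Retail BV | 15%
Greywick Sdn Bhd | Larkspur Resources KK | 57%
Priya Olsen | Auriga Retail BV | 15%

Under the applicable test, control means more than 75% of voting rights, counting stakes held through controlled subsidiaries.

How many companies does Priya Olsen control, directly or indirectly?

Priya holds 100% of Quillon, so Priya controls Quillon.
Priya holds 100% of Ardent, so Priya controls Ardent.
Priya holds 100% of Greywick, so Priya controls Greywick.
Quillon and Greywick together hold 43% + 57% = 100% of Larkspur, so Priya controls Larkspur.
Greywick holds 100% of Nordquist, so Priya controls Nordquist.
Priya and Ardent and Nordquist together hold 15% + 15% + 70% = 100% of Auriga, so Priya controls Auriga.
No other company's threshold is met.
Priya controls 6 companies.

6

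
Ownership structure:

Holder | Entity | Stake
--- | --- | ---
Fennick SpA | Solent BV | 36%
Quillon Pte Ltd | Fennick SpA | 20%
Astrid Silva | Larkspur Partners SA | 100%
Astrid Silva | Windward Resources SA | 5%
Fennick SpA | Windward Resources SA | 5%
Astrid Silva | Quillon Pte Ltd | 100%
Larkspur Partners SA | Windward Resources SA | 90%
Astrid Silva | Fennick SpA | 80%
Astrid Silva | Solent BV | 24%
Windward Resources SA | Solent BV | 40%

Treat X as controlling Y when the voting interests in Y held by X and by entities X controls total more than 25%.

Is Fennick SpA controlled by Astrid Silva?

Yes

Astrid holds 100% of Quillon, so Astrid controls Quillon.
Astrid and Quillon together hold 80% + 20% = 100% of Fennick, so Astrid controls Fennick.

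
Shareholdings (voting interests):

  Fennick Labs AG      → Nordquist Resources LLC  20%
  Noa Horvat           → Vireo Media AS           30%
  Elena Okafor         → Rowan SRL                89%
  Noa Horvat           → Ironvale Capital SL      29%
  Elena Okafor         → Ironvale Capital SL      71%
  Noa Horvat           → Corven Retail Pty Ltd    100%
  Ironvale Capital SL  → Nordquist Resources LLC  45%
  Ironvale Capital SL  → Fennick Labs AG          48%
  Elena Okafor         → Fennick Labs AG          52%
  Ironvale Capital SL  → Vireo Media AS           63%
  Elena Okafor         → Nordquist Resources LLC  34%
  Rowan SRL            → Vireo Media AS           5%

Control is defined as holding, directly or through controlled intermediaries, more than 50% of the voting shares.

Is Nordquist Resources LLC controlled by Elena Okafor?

Elena holds 71% of Ironvale, so Elena controls Ironvale.
Ironvale and Elena together hold 48% + 52% = 100% of Fennick, so Elena controls Fennick.
Elena and Ironvale and Fennick together hold 34% + 45% + 20% = 99% of Nordquist, so Elena controls Nordquist.

Yes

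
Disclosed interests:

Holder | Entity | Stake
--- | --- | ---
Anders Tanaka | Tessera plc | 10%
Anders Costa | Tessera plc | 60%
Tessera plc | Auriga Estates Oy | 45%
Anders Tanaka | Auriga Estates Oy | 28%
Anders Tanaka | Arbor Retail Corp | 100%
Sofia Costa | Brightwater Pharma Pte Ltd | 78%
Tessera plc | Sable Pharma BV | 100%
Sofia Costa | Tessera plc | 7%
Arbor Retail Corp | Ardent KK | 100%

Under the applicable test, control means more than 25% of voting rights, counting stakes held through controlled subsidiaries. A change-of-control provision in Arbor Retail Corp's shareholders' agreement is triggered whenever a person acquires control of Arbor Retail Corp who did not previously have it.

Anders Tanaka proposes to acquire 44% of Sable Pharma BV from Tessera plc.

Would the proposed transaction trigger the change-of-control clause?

No

The purchase adds only to Anders Tanaka's holdings (Tessera's stake shrinks), so Anders Tanaka is the only person who could newly come to control Arbor.
Anders Tanaka holds 100% of Arbor, so Anders Tanaka controls Arbor.
So Anders Tanaka already controls Arbor before the transaction.
After the purchase, Anders Tanaka holds 44% of Sable directly, and Tessera's stake falls to 56%.
Anders Tanaka controlled Arbor already, so this is not a new person acquiring control; every other person's position is unchanged or reduced.
No new person acquires control, so the clause is not triggered.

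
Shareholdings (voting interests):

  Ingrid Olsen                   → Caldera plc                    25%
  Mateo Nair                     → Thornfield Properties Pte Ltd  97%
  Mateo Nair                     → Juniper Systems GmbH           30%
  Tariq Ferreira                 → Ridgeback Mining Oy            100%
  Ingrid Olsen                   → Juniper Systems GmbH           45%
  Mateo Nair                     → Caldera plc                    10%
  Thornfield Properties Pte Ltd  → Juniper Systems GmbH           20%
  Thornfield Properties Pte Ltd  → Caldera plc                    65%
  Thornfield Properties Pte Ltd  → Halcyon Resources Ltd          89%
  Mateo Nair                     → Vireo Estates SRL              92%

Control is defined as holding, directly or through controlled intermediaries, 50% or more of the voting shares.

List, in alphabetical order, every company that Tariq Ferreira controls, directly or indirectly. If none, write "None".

Ridgeback Mining Oy

Tariq holds 100% of Ridgeback, so Tariq controls Ridgeback.
No other company's threshold is met.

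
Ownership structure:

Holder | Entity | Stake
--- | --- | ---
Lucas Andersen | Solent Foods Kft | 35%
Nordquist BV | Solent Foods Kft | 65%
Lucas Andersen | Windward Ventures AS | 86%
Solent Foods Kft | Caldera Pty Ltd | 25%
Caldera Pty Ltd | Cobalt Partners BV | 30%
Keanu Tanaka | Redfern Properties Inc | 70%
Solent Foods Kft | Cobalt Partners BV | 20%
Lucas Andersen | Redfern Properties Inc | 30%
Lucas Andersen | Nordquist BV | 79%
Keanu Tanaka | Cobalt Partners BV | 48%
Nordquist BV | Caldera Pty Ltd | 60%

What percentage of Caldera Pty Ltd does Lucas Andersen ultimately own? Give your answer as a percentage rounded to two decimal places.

68.99%

Lucas reaches Caldera along 3 paths.
Via Nordquist → Solent: 79% × 65% × 25% = 12.8375%.
Via Solent: 35% × 25% = 8.75%.
Via Nordquist: 79% × 60% = 47.4%.
Total: 12.8375% + 8.75% + 47.4% = 68.9875%.
Rounded: 68.99%.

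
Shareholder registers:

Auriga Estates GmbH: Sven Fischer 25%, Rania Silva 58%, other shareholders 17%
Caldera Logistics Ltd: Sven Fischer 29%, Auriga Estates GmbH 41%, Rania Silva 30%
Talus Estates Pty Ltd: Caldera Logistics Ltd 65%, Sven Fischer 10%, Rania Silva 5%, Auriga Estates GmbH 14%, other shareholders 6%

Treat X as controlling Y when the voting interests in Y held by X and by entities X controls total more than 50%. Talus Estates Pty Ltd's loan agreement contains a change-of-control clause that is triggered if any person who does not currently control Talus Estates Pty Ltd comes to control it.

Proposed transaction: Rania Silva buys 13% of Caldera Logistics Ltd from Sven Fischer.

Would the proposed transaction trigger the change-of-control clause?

The purchase adds only to Rania's holdings (Sven's stake shrinks), so Rania is the only person who could newly come to control Talus.
Rania holds 58% of Auriga, so Rania controls Auriga.
Auriga and Rania together hold 41% + 30% = 71% of Caldera, so Rania controls Caldera.
Caldera and Rania and Auriga together hold 65% + 5% + 14% = 84% of Talus, so Rania controls Talus.
So Rania already controls Talus before the transaction.
After the purchase, Rania's direct stake in Caldera rises to 30% + 13% = 43%, and Sven's stake falls to 16%.
Rania controlled Talus already, so this is not a new person acquiring control; every other person's position is unchanged or reduced.
No new person acquires control, so the clause is not triggered.

No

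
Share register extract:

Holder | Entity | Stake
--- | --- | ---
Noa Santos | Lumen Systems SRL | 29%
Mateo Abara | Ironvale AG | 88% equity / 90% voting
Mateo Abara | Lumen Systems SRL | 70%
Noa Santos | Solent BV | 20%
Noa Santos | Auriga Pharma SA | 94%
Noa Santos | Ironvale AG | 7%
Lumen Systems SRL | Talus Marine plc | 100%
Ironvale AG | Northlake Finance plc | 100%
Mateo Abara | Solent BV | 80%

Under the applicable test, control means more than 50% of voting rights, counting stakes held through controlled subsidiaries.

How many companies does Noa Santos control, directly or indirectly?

Noa holds 94% of Auriga, so Noa controls Auriga.
No other company's threshold is met.
Noa controls 1 company.

1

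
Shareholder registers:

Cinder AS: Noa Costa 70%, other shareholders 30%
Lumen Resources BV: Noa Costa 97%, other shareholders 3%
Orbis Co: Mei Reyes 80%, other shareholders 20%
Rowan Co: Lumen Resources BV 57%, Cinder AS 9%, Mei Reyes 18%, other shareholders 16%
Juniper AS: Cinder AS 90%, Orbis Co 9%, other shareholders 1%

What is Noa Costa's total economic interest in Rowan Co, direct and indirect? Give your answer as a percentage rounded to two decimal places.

61.59%

Noa reaches Rowan along 2 paths.
Via Lumen: 97% × 57% = 55.29%.
Via Cinder: 70% × 9% = 6.3%.
Total: 55.29% + 6.3% = 61.59%.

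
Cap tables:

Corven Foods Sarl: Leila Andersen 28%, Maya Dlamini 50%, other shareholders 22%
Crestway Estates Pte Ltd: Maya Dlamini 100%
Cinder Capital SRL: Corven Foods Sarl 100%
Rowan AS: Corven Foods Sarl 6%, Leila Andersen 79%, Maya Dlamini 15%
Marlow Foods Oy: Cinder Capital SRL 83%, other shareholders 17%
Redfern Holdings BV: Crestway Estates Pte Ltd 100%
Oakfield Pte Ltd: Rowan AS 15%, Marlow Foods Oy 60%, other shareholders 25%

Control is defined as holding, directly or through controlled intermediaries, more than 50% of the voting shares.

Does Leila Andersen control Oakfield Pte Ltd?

No

Leila holds 79% of Rowan, so Leila controls Rowan.
In Oakfield, Leila's side holds only 15%, not > 50%.
So Leila does not control Oakfield.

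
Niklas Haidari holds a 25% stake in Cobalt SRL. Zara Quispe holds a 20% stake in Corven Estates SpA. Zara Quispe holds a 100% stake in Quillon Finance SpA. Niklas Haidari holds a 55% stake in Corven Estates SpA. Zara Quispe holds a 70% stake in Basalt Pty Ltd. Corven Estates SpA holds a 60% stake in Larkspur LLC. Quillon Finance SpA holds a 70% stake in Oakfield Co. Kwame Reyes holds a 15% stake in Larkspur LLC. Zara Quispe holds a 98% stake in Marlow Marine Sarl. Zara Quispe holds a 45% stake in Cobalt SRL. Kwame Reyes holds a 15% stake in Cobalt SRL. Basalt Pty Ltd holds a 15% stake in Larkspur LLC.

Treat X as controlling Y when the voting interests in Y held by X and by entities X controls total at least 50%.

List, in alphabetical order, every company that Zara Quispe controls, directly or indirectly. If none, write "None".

Zara holds 70% of Basalt, so Zara controls Basalt.
Zara holds 100% of Quillon, so Zara controls Quillon.
Zara holds 98% of Marlow, so Zara controls Marlow.
Quillon holds 70% of Oakfield, so Zara controls Oakfield.
No other company's threshold is met.

Basalt Pty Ltd, Marlow Marine Sarl, Oakfield Co, Quillon Finance SpA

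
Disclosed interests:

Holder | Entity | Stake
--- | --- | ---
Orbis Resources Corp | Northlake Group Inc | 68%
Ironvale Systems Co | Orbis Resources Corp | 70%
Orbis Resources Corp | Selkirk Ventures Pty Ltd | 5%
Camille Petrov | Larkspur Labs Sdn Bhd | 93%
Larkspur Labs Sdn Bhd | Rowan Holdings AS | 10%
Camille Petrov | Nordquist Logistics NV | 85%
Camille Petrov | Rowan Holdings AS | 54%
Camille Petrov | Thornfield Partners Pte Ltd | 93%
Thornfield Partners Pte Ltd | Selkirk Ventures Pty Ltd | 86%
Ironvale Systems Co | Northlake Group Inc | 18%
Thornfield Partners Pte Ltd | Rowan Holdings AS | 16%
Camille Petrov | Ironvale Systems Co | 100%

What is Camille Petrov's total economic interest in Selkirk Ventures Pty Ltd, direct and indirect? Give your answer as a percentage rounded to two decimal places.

Camille reaches Selkirk along 2 paths.
Via Thornfield: 93% × 86% = 79.98%.
Via Ironvale → Orbis: 100% × 70% × 5% = 3.5%.
Total: 79.98% + 3.5% = 83.48%.

83.48%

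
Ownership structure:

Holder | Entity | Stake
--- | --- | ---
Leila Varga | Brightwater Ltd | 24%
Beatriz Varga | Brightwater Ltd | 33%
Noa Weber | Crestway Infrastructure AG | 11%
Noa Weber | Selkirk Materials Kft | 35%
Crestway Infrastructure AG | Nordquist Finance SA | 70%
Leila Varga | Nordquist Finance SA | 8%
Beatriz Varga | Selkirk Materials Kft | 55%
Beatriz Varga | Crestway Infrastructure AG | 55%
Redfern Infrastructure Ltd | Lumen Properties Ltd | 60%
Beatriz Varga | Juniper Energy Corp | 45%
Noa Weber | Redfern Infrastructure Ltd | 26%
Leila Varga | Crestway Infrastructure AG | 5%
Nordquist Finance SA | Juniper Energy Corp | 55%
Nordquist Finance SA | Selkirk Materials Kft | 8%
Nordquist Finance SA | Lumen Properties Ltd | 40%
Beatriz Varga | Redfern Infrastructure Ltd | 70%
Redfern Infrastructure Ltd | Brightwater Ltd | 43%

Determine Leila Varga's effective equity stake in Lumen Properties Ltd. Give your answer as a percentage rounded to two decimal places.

4.60%

Leila reaches Lumen along 2 paths.
Via Crestway → Nordquist: 5% × 70% × 40% = 1.4%.
Via Nordquist: 8% × 40% = 3.2%.
Total: 1.4% + 3.2% = 4.6%.
Rounded: 4.60%.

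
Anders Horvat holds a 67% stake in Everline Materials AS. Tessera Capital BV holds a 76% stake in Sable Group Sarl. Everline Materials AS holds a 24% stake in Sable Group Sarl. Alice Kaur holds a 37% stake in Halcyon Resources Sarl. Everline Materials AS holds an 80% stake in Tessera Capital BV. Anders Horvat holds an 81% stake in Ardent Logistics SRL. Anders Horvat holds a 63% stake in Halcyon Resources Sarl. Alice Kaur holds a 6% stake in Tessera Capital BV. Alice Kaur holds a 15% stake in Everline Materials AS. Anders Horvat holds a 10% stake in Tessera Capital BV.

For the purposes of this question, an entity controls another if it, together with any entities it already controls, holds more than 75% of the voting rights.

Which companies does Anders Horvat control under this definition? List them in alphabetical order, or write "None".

Anders holds 81% of Ardent, so Anders controls Ardent.
No other company's threshold is met.

Ardent Logistics SRL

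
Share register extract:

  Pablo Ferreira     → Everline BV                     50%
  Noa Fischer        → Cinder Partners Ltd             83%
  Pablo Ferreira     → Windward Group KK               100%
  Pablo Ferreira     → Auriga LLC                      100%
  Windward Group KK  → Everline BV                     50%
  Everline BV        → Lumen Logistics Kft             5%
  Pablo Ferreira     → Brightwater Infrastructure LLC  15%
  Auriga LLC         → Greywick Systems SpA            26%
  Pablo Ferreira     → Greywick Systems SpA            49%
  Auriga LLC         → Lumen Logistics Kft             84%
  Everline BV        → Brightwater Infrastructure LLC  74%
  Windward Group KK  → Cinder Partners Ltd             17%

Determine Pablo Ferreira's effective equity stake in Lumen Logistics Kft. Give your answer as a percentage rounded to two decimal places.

Pablo reaches Lumen along 3 paths.
Via Auriga: 100% × 84% = 84%.
Via Windward → Everline: 100% × 50% × 5% = 2.5%.
Via Everline: 50% × 5% = 2.5%.
Total: 84% + 2.5% + 2.5% = 89%.
Rounded: 89.00%.

89.00%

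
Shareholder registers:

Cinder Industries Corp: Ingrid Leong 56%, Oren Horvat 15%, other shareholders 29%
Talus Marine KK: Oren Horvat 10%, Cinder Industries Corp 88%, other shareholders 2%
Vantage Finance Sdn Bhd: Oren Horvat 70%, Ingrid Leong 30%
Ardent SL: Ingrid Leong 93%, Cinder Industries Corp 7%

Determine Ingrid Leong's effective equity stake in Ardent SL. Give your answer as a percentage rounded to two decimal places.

Ingrid reaches Ardent along 2 paths.
Direct stake: 93% = 93%.
Via Cinder: 56% × 7% = 3.92%.
Total: 93% + 3.92% = 96.92%.

96.92%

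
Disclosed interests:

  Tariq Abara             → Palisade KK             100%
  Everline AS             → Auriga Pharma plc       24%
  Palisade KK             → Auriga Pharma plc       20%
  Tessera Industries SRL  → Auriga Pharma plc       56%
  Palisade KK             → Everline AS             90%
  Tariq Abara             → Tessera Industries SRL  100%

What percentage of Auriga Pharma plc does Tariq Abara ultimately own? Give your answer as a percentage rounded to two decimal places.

Tariq reaches Auriga along 3 paths.
Via Palisade: 100% × 20% = 20%.
Via Palisade → Everline: 100% × 90% × 24% = 21.6%.
Via Tessera: 100% × 56% = 56%.
Total: 20% + 21.6% + 56% = 97.6%.
Rounded: 97.60%.

97.60%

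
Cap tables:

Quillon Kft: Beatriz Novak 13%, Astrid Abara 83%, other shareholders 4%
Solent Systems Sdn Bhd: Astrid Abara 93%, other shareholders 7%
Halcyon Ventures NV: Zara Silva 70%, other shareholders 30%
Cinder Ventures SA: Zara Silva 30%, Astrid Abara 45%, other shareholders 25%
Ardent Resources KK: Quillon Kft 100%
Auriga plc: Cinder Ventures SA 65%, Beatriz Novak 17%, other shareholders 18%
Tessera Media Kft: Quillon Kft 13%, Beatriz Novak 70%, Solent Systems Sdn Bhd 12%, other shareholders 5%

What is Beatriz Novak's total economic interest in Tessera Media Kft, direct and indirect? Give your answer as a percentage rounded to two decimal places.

71.69%

Beatriz reaches Tessera along 2 paths.
Via Quillon: 13% × 13% = 1.69%.
Direct stake: 70% = 70%.
Total: 1.69% + 70% = 71.69%.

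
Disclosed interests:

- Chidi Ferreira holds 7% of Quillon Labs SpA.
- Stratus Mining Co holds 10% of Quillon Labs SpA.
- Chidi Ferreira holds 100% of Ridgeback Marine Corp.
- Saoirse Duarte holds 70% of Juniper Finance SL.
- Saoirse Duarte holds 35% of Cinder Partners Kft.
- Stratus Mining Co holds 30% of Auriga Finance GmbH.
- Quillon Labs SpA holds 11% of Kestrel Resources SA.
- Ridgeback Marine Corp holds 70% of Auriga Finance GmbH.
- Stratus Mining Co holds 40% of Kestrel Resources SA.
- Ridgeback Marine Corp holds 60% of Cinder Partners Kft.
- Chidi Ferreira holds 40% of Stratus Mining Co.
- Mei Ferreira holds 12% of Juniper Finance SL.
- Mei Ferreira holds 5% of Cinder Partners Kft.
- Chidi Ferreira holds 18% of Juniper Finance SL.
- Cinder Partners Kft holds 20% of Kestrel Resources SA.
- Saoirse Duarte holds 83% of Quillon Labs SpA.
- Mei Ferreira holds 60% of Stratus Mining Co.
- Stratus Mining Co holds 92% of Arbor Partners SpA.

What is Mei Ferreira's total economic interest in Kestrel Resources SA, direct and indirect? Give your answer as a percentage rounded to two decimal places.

25.66%

Mei reaches Kestrel along 3 paths.
Via Stratus → Quillon: 60% × 10% × 11% = 0.66%.
Via Stratus: 60% × 40% = 24%.
Via Cinder: 5% × 20% = 1%.
Total: 0.66% + 24% + 1% = 25.66%.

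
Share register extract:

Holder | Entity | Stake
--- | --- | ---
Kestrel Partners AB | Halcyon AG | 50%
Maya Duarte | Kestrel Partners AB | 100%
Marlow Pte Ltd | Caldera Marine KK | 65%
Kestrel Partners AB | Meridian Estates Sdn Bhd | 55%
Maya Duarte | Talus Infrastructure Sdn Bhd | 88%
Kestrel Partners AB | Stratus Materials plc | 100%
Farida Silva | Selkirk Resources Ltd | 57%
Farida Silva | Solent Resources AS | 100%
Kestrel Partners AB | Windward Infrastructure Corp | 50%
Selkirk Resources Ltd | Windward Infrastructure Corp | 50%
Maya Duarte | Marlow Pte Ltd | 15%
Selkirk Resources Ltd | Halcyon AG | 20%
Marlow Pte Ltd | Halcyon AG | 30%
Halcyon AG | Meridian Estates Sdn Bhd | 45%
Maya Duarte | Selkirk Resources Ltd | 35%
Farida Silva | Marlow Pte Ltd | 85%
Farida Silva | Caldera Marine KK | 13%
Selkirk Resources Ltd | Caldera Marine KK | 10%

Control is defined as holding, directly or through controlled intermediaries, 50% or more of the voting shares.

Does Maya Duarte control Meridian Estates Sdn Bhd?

Yes

Maya holds 100% of Kestrel, so Maya controls Kestrel.
Kestrel holds 50% of Halcyon, so Maya controls Halcyon.
Kestrel and Halcyon together hold 55% + 45% = 100% of Meridian, so Maya controls Meridian.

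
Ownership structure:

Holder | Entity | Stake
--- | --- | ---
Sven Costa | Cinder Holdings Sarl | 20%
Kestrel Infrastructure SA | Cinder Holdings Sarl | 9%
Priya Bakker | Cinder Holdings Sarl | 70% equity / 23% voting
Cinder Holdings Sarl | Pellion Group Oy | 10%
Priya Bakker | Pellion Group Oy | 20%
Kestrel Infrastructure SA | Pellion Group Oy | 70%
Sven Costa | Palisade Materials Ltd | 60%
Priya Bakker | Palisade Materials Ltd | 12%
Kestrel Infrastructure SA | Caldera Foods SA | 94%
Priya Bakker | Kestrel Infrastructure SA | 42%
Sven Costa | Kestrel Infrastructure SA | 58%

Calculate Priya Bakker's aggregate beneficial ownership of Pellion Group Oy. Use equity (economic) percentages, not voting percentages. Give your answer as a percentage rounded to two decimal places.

56.78%

Priya reaches Pellion along 4 paths.
Direct stake: 20% = 20%.
Via Kestrel: 42% × 70% = 29.4%.
Via Cinder: 70% × 10% = 7%.
Via Kestrel → Cinder: 42% × 9% × 10% = 0.378%.
Total: 20% + 29.4% + 7% + 0.378% = 56.778%.
Rounded: 56.78%.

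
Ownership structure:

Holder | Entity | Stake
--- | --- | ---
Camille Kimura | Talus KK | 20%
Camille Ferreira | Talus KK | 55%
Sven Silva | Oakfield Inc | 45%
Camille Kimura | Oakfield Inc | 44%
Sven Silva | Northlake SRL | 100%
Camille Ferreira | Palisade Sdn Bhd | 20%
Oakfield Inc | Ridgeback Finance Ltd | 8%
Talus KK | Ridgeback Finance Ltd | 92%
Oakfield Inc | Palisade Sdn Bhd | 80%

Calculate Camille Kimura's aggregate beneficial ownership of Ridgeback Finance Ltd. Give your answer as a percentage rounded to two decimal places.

Camille Kimura reaches Ridgeback along 2 paths.
Via Oakfield: 44% × 8% = 3.52%.
Via Talus: 20% × 92% = 18.4%.
Total: 3.52% + 18.4% = 21.92%.

21.92%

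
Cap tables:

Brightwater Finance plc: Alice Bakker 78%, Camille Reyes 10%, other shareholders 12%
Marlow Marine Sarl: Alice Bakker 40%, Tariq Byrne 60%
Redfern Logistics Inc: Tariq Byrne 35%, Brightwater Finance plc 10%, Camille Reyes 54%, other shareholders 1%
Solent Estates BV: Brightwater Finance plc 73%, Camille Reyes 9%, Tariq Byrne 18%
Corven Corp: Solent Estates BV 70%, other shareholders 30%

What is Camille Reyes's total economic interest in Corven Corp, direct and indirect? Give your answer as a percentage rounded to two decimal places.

Camille reaches Corven along 2 paths.
Via Brightwater → Solent: 10% × 73% × 70% = 5.11%.
Via Solent: 9% × 70% = 6.3%.
Total: 5.11% + 6.3% = 11.41%.

11.41%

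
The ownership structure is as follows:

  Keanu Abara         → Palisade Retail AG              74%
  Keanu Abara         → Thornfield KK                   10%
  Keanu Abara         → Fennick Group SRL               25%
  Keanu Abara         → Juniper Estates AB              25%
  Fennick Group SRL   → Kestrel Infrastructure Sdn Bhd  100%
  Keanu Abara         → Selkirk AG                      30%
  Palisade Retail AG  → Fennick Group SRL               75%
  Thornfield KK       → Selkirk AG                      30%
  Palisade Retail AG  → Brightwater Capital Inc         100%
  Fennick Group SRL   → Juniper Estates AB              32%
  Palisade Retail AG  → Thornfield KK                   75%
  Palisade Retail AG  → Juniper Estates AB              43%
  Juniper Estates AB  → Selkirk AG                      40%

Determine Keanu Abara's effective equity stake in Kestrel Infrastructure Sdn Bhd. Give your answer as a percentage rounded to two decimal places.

Keanu reaches Kestrel along 2 paths.
Via Palisade → Fennick: 74% × 75% × 100% = 55.5%.
Via Fennick: 25% × 100% = 25%.
Total: 55.5% + 25% = 80.5%.
Rounded: 80.50%.

80.50%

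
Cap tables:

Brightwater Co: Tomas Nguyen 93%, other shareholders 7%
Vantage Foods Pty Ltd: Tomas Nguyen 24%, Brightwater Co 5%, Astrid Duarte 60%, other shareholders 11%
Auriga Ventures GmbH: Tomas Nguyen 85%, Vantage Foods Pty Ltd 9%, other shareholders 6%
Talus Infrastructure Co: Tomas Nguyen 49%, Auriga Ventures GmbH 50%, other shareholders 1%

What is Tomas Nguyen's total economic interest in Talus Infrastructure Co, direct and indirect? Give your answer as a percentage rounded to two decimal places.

92.79%

Tomas reaches Talus along 4 paths.
Direct stake: 49% = 49%.
Via Auriga: 85% × 50% = 42.5%.
Via Vantage → Auriga: 24% × 9% × 50% = 1.08%.
Via Brightwater → Vantage → Auriga: 93% × 5% × 9% × 50% = 0.20925%.
Total: 49% + 42.5% + 1.08% + 0.20925% = 92.78925%.
Rounded: 92.79%.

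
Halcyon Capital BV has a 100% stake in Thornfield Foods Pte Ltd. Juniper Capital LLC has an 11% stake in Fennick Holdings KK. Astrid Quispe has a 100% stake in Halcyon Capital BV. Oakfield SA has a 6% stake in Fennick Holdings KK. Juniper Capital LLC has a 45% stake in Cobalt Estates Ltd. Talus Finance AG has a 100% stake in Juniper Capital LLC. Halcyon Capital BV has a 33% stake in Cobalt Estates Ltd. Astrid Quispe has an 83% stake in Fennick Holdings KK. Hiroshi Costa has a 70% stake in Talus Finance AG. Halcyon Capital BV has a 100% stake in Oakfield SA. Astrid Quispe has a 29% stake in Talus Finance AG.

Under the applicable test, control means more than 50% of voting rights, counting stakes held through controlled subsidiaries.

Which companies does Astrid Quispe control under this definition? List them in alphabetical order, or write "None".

Fennick Holdings KK, Halcyon Capital BV, Oakfield SA, Thornfield Foods Pte Ltd

Astrid holds 100% of Halcyon, so Astrid controls Halcyon.
Halcyon holds 100% of Thornfield, so Astrid controls Thornfield.
Halcyon holds 100% of Oakfield, so Astrid controls Oakfield.
Oakfield and Astrid together hold 6% + 83% = 89% of Fennick, so Astrid controls Fennick.
No other company's threshold is met.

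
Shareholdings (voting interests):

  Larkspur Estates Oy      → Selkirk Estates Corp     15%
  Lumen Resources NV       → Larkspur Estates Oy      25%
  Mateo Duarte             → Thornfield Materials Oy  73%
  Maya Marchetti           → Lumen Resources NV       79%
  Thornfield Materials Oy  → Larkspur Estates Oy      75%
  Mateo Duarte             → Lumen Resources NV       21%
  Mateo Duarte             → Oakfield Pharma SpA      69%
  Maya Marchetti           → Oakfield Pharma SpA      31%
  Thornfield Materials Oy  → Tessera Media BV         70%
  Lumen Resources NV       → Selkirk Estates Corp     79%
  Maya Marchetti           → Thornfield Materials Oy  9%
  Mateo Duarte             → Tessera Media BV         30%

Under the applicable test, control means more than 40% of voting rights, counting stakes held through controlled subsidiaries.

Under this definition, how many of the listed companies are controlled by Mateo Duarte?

4

Mateo holds 69% of Oakfield, so Mateo controls Oakfield.
Mateo holds 73% of Thornfield, so Mateo controls Thornfield.
Thornfield and Mateo together hold 70% + 30% = 100% of Tessera, so Mateo controls Tessera.
Thornfield holds 75% of Larkspur, so Mateo controls Larkspur.
No other company's threshold is met.
Mateo controls 4 companies.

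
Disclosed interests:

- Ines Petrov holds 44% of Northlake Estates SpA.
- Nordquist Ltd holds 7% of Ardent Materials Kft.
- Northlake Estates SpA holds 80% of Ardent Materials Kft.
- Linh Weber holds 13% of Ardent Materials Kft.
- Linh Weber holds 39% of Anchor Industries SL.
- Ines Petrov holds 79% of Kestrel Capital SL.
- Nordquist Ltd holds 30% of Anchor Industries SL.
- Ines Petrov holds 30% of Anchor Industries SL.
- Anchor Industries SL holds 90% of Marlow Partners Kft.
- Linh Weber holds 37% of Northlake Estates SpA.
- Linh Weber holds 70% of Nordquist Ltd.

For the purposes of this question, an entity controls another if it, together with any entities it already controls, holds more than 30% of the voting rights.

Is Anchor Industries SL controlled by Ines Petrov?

No

Ines holds 44% of Northlake, so Ines controls Northlake.
Northlake holds 80% of Ardent, so Ines controls Ardent.
Ines holds 79% of Kestrel, so Ines controls Kestrel.
In Anchor, Ines's side holds only 30%, not > 30%.
So Ines does not control Anchor.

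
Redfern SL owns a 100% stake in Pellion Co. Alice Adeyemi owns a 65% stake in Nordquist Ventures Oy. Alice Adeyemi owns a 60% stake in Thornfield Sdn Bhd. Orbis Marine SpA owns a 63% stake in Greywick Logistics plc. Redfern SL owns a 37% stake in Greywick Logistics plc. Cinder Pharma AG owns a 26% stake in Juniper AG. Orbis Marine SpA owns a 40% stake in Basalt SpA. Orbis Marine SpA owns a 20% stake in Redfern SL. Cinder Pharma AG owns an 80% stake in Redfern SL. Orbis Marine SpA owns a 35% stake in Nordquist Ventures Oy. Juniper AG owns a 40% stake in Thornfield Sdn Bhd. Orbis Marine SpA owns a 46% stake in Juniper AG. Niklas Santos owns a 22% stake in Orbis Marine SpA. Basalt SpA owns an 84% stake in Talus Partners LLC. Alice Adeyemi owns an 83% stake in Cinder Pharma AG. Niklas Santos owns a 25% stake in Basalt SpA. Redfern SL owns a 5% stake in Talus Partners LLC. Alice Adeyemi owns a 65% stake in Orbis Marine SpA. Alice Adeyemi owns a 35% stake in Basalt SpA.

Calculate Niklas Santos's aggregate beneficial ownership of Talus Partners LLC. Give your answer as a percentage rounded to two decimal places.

28.61%

Niklas reaches Talus along 3 paths.
Via Orbis → Basalt: 22% × 40% × 84% = 7.392%.
Via Basalt: 25% × 84% = 21%.
Via Orbis → Redfern: 22% × 20% × 5% = 0.22%.
Total: 7.392% + 21% + 0.22% = 28.612%.
Rounded: 28.61%.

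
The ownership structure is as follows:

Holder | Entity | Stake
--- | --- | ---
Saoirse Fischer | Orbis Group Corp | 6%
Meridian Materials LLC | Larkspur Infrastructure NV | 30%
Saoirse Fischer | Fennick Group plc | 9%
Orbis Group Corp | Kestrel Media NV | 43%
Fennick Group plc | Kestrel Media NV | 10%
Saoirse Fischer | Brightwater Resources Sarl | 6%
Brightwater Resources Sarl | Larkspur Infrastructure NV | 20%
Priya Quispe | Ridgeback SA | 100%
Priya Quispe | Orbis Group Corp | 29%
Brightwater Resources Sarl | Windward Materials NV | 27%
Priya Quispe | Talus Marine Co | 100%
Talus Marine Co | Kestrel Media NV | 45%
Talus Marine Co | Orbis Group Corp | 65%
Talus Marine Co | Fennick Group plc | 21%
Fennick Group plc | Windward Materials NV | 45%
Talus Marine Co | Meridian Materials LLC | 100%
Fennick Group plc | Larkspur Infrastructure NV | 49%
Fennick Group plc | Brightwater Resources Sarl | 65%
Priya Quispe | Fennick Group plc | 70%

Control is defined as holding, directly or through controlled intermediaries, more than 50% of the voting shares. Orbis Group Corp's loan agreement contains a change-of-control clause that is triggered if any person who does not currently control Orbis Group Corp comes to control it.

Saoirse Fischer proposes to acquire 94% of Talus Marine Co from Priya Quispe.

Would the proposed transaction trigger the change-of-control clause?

Yes

The purchase adds only to Saoirse's holdings (Priya's stake shrinks), so Saoirse is the only person who could newly come to control Orbis.
Saoirse's largest direct stake is 9% in Fennick, which does not meet the threshold, so Saoirse controls no company.
In Orbis, Saoirse's side holds only 6%, not > 50%.
So before the transaction, Saoirse does not control Orbis.
After the purchase, Saoirse holds 94% of Talus directly, and Priya's stake falls to 6%.
Saoirse holds 94% of Talus, so Saoirse controls Talus.
Saoirse and Talus together hold 6% + 65% = 71% of Orbis, so Saoirse controls Orbis.
Saoirse did not control Orbis before and does after, so the clause is triggered.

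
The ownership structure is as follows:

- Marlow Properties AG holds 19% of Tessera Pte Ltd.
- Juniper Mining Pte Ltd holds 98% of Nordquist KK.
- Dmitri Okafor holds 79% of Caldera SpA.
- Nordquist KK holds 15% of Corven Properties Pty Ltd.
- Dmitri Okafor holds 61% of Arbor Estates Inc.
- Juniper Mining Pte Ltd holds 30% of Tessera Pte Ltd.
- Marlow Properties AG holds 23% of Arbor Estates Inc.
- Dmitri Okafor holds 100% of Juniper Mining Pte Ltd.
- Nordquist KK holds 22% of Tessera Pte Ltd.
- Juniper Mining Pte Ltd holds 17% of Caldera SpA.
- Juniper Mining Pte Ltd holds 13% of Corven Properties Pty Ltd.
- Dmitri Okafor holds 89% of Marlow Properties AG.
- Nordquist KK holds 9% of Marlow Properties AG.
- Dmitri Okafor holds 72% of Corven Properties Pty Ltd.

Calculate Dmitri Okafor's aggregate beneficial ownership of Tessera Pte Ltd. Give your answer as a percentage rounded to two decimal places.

Dmitri reaches Tessera along 4 paths.
Via Juniper → Nordquist: 100% × 98% × 22% = 21.56%.
Via Marlow: 89% × 19% = 16.91%.
Via Juniper → Nordquist → Marlow: 100% × 98% × 9% × 19% = 1.6758%.
Via Juniper: 100% × 30% = 30%.
Total: 21.56% + 16.91% + 1.6758% + 30% = 70.1458%.
Rounded: 70.15%.

70.15%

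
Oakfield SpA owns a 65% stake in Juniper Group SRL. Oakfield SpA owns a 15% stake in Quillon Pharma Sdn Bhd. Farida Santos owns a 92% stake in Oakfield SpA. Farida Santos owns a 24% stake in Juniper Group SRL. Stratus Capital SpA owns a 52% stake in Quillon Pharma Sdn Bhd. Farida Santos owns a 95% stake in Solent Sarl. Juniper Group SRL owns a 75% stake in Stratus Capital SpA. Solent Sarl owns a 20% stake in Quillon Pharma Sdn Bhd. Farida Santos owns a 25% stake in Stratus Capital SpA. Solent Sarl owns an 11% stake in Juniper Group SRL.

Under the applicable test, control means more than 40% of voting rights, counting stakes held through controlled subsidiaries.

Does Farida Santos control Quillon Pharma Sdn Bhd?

Farida holds 92% of Oakfield, so Farida controls Oakfield.
Farida holds 95% of Solent, so Farida controls Solent.
Oakfield and Farida and Solent together hold 65% + 24% + 11% = 100% of Juniper, so Farida controls Juniper.
Juniper and Farida together hold 75% + 25% = 100% of Stratus, so Farida controls Stratus.
Solent and Oakfield and Stratus together hold 20% + 15% + 52% = 87% of Quillon, so Farida controls Quillon.

Yes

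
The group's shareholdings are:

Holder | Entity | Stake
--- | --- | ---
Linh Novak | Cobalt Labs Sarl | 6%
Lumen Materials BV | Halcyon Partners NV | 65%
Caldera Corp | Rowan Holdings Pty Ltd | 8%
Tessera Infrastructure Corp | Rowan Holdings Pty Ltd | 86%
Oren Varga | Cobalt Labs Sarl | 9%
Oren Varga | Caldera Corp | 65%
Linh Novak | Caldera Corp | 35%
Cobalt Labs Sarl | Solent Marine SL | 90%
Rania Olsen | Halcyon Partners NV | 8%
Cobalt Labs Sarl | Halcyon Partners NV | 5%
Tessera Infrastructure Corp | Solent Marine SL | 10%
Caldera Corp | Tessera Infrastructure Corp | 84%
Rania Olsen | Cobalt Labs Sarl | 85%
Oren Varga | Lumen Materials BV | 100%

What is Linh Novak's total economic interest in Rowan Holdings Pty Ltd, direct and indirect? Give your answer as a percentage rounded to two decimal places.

Linh reaches Rowan along 2 paths.
Via Caldera: 35% × 8% = 2.8%.
Via Caldera → Tessera: 35% × 84% × 86% = 25.284%.
Total: 2.8% + 25.284% = 28.084%.
Rounded: 28.08%.

28.08%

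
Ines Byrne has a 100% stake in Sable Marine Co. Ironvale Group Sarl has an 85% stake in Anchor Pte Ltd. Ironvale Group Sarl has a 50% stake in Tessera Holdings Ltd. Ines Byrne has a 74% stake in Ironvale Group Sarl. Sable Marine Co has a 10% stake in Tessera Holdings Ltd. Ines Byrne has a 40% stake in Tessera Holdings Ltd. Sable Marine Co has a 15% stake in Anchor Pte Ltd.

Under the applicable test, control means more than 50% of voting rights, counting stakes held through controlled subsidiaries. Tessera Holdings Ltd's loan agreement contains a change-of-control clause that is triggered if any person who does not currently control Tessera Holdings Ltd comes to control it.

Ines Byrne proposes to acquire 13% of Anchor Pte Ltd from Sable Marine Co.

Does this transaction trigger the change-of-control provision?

The purchase adds only to Ines's holdings (Sable's stake shrinks), so Ines is the only person who could newly come to control Tessera.
Ines holds 74% of Ironvale, so Ines controls Ironvale.
Ines holds 100% of Sable, so Ines controls Sable.
Ironvale and Sable and Ines together hold 50% + 10% + 40% = 100% of Tessera, so Ines controls Tessera.
So Ines already controls Tessera before the transaction.
After the purchase, Ines holds 13% of Anchor directly, and Sable's stake falls to 2%.
Ines controlled Tessera already, so this is not a new person acquiring control; every other person's position is unchanged or reduced.
No new person acquires control, so the clause is not triggered.

No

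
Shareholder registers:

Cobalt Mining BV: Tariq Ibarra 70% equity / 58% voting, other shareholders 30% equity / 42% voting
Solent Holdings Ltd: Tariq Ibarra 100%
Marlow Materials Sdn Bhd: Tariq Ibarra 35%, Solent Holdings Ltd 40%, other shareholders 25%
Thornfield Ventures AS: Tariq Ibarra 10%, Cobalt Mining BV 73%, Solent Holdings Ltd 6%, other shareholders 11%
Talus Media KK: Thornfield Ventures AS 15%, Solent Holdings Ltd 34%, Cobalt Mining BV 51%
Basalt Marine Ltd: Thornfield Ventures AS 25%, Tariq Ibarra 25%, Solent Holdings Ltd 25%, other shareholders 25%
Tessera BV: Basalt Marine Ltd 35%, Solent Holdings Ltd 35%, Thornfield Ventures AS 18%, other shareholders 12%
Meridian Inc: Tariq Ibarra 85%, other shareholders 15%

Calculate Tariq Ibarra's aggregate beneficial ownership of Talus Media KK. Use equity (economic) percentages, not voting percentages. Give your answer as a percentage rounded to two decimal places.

79.77%

Tariq reaches Talus along 5 paths.
Via Thornfield: 10% × 15% = 1.5%.
Via Cobalt → Thornfield: 70% × 73% × 15% = 7.665%.
Via Solent → Thornfield: 100% × 6% × 15% = 0.9%.
Via Solent: 100% × 34% = 34%.
Via Cobalt: 70% × 51% = 35.7%.
Total: 1.5% + 7.665% + 0.9% + 34% + 35.7% = 79.765%.
Rounded: 79.77%.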